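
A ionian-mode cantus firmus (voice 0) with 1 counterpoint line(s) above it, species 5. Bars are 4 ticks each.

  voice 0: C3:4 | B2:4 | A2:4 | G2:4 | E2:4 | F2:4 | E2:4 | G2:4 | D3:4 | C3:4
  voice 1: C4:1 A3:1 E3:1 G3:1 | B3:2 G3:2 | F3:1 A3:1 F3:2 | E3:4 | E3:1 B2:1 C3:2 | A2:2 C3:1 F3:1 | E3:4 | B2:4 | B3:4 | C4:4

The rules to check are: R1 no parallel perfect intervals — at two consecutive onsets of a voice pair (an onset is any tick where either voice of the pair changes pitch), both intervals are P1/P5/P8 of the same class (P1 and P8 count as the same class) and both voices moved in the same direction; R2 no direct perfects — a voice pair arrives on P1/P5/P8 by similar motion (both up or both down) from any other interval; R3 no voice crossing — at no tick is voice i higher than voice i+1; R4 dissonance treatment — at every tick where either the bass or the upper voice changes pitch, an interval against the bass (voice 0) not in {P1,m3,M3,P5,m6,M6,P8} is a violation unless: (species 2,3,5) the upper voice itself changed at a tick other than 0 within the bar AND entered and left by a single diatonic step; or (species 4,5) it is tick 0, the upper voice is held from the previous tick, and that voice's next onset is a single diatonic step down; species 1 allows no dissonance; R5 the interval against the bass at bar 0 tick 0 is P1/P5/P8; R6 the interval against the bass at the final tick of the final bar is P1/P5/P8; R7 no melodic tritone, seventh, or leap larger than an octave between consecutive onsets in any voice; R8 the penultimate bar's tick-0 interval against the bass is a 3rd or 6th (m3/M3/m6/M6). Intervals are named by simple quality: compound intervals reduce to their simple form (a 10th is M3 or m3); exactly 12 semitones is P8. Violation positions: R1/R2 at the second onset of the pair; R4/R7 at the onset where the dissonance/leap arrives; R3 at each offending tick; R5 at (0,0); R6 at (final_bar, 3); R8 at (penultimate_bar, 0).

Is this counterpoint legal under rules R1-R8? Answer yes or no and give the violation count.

bar 0: v0=C3 v1=C4 (P8)
bar 1: v0=B2 v1=B3 (P8)
bar 2: v0=A2 v1=F3 (m6)
bar 3: v0=G2 v1=E3 (M6)
bar 4: v0=E2 v1=E3 (P8)
bar 5: v0=F2 v1=A2 (M3)
bar 6: v0=E2 v1=E3 (P8)
bar 7: v0=G2 v1=B2 (M3)
bar 8: v0=D3 v1=B3 (M6)
bar 9: v0=C3 v1=C4 (P8)
  R1 @ bar6.0: F2/F3 P8 -> E2/E3 P8 similar

No (1 violations)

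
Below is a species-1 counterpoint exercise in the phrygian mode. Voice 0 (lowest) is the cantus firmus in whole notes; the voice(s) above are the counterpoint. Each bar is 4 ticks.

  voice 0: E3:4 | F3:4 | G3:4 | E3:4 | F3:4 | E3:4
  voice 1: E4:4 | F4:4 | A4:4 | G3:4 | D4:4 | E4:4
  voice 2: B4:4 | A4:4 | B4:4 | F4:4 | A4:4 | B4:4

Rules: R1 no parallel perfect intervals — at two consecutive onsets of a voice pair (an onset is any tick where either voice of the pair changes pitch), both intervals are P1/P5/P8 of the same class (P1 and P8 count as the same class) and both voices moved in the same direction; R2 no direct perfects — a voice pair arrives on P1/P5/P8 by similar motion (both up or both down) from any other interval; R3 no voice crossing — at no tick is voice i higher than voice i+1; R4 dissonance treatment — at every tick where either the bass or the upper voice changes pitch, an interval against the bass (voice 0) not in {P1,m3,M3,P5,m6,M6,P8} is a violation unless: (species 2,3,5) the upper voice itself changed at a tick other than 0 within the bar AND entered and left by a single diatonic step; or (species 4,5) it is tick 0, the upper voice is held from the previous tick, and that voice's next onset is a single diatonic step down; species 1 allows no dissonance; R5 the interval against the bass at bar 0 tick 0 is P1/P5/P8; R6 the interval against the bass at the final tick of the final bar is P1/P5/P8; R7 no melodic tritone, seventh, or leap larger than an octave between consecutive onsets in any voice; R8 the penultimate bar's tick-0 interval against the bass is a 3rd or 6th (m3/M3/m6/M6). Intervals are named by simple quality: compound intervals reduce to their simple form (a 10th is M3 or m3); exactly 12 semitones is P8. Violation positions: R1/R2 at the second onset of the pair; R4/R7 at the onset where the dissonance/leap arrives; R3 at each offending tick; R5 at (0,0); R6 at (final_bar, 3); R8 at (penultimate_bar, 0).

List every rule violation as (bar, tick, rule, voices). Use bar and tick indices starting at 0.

(1, 0, R1, (0, 1))
(2, 0, R4, (0, 1))
(3, 0, R4, (0, 2))
(3, 0, R7, (1,))
(3, 0, R7, (2,))
(4, 0, R2, (1, 2))
(5, 0, R1, (1, 2))

bar 0: v0=E3 v1=E4 v2=B4 downbeat P5
bar 1: v0=F3 v1=F4 v2=A4 downbeat M3
bar 2: v0=G3 v1=A4 v2=B4 downbeat M3
bar 3: v0=E3 v1=G3 v2=F4 downbeat m2
bar 4: v0=F3 v1=D4 v2=A4 downbeat M3
bar 5: v0=E3 v1=E4 v2=B4 downbeat P5
  -> R1 @ bar 1 tick 0 v(0, 1): E3/E4 P8 -> F3/F4 P8 similar
  -> R4 @ bar 2 tick 0 v(0, 1): G3/A4 M2 untreated
  -> R4 @ bar 3 tick 0 v(0, 2): E3/F4 m2 untreated
  -> R7 @ bar 3 tick 0 v(1,): A4->G3 leap 14st
  -> R7 @ bar 3 tick 0 v(2,): B4->F4 leap 6st
  -> R2 @ bar 4 tick 0 v(1, 2): G3/F4 m7 -> D4/A4 P5 similar
  -> R1 @ bar 5 tick 0 v(1, 2): D4/A4 P5 -> E4/B4 P5 similar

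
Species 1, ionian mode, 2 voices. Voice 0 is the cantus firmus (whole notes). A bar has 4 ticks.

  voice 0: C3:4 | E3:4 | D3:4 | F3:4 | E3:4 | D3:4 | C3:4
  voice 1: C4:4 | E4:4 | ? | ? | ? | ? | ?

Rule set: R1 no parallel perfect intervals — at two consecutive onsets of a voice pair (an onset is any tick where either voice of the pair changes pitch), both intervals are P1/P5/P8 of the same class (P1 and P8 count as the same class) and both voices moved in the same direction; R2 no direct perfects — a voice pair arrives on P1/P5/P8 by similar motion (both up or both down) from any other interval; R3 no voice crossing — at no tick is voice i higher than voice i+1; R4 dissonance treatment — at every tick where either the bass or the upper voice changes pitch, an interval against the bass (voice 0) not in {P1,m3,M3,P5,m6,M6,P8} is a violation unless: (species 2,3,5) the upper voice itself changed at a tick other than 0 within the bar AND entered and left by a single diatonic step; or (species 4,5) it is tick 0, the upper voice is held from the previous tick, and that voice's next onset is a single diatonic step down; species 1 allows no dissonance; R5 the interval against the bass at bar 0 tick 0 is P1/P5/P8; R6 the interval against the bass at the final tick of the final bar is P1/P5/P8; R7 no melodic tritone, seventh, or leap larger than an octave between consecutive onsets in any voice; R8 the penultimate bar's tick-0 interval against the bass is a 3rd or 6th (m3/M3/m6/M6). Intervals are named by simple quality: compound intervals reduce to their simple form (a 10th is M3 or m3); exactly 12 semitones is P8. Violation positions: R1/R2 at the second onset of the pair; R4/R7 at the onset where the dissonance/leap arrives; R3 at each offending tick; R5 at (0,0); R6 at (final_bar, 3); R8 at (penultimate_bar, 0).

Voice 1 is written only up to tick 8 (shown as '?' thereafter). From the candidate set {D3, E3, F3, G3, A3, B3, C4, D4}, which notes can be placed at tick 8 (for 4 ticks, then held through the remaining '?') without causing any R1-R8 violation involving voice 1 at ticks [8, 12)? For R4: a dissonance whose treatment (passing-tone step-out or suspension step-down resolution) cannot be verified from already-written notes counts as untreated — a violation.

D3: violates R1,R7
E3: violates R4
F3: violates R7
G3: violates R4
A3: violates R2
B3: legal
C4: violates R4
D4: violates R1

{B3}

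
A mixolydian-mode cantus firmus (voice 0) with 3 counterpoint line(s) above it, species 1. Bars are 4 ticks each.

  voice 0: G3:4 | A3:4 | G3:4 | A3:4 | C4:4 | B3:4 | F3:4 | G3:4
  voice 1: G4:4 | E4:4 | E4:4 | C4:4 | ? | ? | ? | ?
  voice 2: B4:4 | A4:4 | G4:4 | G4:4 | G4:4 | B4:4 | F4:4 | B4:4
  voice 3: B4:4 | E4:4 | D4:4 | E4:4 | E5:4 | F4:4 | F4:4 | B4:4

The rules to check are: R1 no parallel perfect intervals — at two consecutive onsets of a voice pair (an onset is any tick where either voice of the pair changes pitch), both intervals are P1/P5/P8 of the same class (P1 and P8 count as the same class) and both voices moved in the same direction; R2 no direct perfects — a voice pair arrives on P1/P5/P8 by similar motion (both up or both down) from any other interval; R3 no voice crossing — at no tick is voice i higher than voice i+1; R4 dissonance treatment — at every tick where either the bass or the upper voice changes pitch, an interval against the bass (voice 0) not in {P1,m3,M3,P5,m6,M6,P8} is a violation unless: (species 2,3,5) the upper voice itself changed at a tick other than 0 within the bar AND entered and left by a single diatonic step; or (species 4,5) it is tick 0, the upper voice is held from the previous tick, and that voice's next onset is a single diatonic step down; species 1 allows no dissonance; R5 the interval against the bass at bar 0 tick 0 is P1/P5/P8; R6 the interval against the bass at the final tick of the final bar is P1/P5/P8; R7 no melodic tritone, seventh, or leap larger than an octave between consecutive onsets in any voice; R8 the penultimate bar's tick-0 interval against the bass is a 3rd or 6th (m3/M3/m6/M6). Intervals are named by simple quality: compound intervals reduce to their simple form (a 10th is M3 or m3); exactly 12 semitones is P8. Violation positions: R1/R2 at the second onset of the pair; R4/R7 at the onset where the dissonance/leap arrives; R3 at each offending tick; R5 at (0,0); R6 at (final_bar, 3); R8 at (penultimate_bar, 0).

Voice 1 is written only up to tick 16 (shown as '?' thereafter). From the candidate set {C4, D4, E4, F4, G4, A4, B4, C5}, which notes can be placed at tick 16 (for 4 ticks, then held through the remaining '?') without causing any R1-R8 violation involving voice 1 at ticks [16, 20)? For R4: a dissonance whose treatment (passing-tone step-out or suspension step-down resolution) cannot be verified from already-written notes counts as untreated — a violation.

{C4}

C4: legal
D4: violates R4
E4: violates R2
F4: violates R4
G4: violates R2
A4: violates R2,R3
B4: violates R3,R4,R7
C5: violates R2,R3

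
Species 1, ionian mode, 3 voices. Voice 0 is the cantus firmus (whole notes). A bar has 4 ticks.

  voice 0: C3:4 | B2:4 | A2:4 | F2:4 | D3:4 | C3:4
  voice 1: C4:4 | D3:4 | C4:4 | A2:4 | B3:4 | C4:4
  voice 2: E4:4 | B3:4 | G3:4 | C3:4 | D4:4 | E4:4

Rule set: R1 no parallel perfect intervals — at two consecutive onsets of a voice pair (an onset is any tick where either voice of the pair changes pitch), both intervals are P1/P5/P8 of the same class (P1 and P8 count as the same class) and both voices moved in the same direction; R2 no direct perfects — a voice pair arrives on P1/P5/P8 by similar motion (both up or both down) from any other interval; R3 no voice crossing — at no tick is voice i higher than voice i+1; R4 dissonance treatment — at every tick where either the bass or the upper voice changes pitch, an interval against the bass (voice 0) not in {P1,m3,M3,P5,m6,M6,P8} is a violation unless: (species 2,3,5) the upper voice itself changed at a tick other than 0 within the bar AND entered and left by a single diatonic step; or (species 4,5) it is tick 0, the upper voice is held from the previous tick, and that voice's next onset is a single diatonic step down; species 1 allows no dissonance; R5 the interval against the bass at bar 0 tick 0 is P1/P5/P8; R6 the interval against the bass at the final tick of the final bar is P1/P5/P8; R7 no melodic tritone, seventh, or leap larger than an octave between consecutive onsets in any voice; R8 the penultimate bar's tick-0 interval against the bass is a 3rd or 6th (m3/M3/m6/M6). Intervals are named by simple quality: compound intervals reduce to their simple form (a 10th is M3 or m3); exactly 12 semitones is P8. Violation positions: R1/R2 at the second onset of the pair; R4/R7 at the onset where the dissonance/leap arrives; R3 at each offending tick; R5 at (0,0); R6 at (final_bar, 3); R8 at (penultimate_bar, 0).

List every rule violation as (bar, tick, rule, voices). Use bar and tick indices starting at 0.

(0, 0, R5, (0, 2))
(1, 0, R2, (0, 2))
(1, 0, R7, (1,))
(2, 0, R3, (1, 2))
(2, 0, R4, (0, 2))
(2, 0, R7, (1,))
(2, 1, R3, (1, 2))
(2, 2, R3, (1, 2))
(2, 3, R3, (1, 2))
(3, 0, R2, (0, 2))
(3, 0, R7, (1,))
(4, 0, R2, (0, 2))
(4, 0, R7, (1,))
(4, 0, R7, (2,))
(4, 0, R8, (0, 2))
(5, 3, R6, (0, 2))

bar 0: v0=C3 v1=C4 v2=E4 downbeat M3
bar 1: v0=B2 v1=D3 v2=B3 downbeat P8
bar 2: v0=A2 v1=C4 v2=G3 downbeat m7
bar 3: v0=F2 v1=A2 v2=C3 downbeat P5
bar 4: v0=D3 v1=B3 v2=D4 downbeat P8
bar 5: v0=C3 v1=C4 v2=E4 downbeat M3
  -> R5 @ bar 0 tick 0 v(0, 2): opens on M3
  -> R2 @ bar 1 tick 0 v(0, 2): C3/E4 M3 -> B2/B3 P8 similar
  -> R7 @ bar 1 tick 0 v(1,): C4->D3 leap 10st
  -> R3 @ bar 2 tick 0 v(1, 2): C4 above G3
  -> R4 @ bar 2 tick 0 v(0, 2): A2/G3 m7 untreated
  -> R7 @ bar 2 tick 0 v(1,): D3->C4 leap 10st
  -> R3 @ bar 2 tick 1 v(1, 2): C4 above G3
  -> R3 @ bar 2 tick 2 v(1, 2): C4 above G3
  -> R3 @ bar 2 tick 3 v(1, 2): C4 above G3
  -> R2 @ bar 3 tick 0 v(0, 2): A2/G3 m7 -> F2/C3 P5 similar
  -> R7 @ bar 3 tick 0 v(1,): C4->A2 leap 15st
  -> R2 @ bar 4 tick 0 v(0, 2): F2/C3 P5 -> D3/D4 P8 similar
  -> R7 @ bar 4 tick 0 v(1,): A2->B3 leap 14st
  -> R7 @ bar 4 tick 0 v(2,): C3->D4 leap 14st
  -> R8 @ bar 4 tick 0 v(0, 2): penult P8 not 3rd/6th
  -> R6 @ bar 5 tick 3 v(0, 2): closes on M3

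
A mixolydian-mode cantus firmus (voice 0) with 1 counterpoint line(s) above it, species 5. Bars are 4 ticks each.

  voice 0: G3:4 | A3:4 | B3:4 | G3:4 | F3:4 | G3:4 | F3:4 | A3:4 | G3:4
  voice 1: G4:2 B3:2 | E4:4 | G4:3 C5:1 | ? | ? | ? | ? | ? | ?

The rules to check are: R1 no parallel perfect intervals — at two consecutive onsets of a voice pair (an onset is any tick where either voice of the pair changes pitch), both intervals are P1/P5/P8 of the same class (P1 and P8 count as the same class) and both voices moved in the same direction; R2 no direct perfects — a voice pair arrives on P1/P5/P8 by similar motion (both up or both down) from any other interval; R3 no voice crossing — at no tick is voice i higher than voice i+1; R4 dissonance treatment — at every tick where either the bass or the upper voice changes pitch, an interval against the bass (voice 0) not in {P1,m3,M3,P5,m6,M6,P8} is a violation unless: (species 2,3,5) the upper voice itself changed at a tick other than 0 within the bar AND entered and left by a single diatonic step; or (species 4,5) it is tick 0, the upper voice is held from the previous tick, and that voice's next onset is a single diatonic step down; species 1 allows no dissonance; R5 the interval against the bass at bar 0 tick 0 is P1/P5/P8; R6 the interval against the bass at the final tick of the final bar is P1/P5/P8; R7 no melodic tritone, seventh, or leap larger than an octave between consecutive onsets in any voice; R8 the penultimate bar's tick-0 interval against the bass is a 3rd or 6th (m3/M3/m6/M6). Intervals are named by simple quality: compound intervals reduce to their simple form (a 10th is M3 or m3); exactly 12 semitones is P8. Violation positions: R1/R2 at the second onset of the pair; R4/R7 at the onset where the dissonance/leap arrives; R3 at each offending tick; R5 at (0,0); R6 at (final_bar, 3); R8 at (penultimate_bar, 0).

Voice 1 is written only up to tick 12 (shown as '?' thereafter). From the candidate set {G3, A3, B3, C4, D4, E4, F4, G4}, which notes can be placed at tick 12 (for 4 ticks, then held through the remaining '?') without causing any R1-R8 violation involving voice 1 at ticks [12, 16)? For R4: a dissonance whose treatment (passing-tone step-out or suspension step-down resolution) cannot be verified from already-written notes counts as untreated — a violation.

G3: violates R2,R7
A3: violates R4,R7
B3: violates R7
C4: violates R4
D4: violates R2,R7
E4: legal
F4: violates R4
G4: violates R2

{E4}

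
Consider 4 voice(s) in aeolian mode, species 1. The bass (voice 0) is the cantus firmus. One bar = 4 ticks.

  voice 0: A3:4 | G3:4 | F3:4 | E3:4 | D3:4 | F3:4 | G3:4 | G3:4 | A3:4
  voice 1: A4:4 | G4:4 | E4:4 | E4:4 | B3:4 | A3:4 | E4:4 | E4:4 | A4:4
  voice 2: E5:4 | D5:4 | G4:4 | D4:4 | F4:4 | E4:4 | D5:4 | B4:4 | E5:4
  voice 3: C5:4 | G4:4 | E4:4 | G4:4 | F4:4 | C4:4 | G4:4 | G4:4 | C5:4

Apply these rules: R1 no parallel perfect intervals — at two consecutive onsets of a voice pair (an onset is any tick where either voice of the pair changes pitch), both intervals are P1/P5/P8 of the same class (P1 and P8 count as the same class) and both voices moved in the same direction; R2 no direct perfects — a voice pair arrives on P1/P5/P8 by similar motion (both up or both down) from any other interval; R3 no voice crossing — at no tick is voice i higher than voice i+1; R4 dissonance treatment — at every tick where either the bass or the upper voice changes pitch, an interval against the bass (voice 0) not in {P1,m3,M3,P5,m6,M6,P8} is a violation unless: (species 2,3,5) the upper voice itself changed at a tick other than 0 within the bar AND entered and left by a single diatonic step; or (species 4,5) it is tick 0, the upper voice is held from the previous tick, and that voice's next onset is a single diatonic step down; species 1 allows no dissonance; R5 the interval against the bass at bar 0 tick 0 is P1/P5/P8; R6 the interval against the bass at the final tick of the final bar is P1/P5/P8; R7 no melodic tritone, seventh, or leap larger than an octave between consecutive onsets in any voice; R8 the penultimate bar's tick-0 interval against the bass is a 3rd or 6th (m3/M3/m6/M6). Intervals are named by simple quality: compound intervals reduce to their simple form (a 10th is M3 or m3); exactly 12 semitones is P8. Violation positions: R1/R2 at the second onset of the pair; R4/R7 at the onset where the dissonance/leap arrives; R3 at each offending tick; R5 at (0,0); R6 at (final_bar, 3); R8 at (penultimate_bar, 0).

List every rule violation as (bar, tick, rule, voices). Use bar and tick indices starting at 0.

bar 0: v0=A3 v1=A4 v2=E5 v3=C5 downbeat m3
bar 1: v0=G3 v1=G4 v2=D5 v3=G4 downbeat P8
bar 2: v0=F3 v1=E4 v2=G4 v3=E4 downbeat M7
bar 3: v0=E3 v1=E4 v2=D4 v3=G4 downbeat m3
bar 4: v0=D3 v1=B3 v2=F4 v3=F4 downbeat m3
bar 5: v0=F3 v1=A3 v2=E4 v3=C4 downbeat P5
bar 6: v0=G3 v1=E4 v2=D5 v3=G4 downbeat P8
bar 7: v0=G3 v1=E4 v2=B4 v3=G4 downbeat P8
bar 8: v0=A3 v1=A4 v2=E5 v3=C5 downbeat m3
  -> R3 @ bar 0 tick 0 v(2, 3): E5 above C5
  -> R5 @ bar 0 tick 0 v(0, 3): opens on m3
  -> R3 @ bar 0 tick 1 v(2, 3): E5 above C5
  -> R3 @ bar 0 tick 2 v(2, 3): E5 above C5
  -> R3 @ bar 0 tick 3 v(2, 3): E5 above C5
  -> R1 @ bar 1 tick 0 v(0, 1): A3/A4 P8 -> G3/G4 P8 similar
  -> R1 @ bar 1 tick 0 v(0, 2): A3/E5 P5 -> G3/D5 P5 similar
  -> R1 @ bar 1 tick 0 v(1, 2): A4/E5 P5 -> G4/D5 P5 similar
  -> R2 @ bar 1 tick 0 v(0, 3): A3/C5 m3 -> G3/G4 P8 similar
  -> R2 @ bar 1 tick 0 v(1, 3): A4/C5 m3 -> G4/G4 P1 similar
  -> R2 @ bar 1 tick 0 v(2, 3): E5/C5 M3 -> D5/G4 P5 similar
  -> R3 @ bar 1 tick 0 v(2, 3): D5 above G4
  -> R3 @ bar 1 tick 1 v(2, 3): D5 above G4
  -> R3 @ bar 1 tick 2 v(2, 3): D5 above G4
  -> R3 @ bar 1 tick 3 v(2, 3): D5 above G4
  -> R1 @ bar 2 tick 0 v(1, 3): G4/G4 P1 -> E4/E4 P1 similar
  -> R3 @ bar 2 tick 0 v(2, 3): G4 above E4
  -> R4 @ bar 2 tick 0 v(0, 1): F3/E4 M7 untreated
  -> R4 @ bar 2 tick 0 v(0, 2): F3/G4 M2 untreated
  -> R4 @ bar 2 tick 0 v(0, 3): F3/E4 M7 untreated
  -> R3 @ bar 2 tick 1 v(2, 3): G4 above E4
  -> R3 @ bar 2 tick 2 v(2, 3): G4 above E4
  -> R3 @ bar 2 tick 3 v(2, 3): G4 above E4
  -> R3 @ bar 3 tick 0 v(1, 2): E4 above D4
  -> R4 @ bar 3 tick 0 v(0, 2): E3/D4 m7 untreated
  -> R3 @ bar 3 tick 1 v(1, 2): E4 above D4
  -> R3 @ bar 3 tick 2 v(1, 2): E4 above D4
  -> R3 @ bar 3 tick 3 v(1, 2): E4 above D4
  -> R2 @ bar 5 tick 0 v(1, 2): B3/F4 TT -> A3/E4 P5 similar
  -> R3 @ bar 5 tick 0 v(2, 3): E4 above C4
  -> R4 @ bar 5 tick 0 v(0, 2): F3/E4 M7 untreated
  -> R3 @ bar 5 tick 1 v(2, 3): E4 above C4
  -> R3 @ bar 5 tick 2 v(2, 3): E4 above C4
  -> R3 @ bar 5 tick 3 v(2, 3): E4 above C4
  -> R2 @ bar 6 tick 0 v(0, 2): F3/E4 M7 -> G3/D5 P5 similar
  -> R2 @ bar 6 tick 0 v(0, 3): F3/C4 P5 -> G3/G4 P8 similar
  -> R2 @ bar 6 tick 0 v(2, 3): E4/C4 M3 -> D5/G4 P5 similar
  -> R3 @ bar 6 tick 0 v(2, 3): D5 above G4
  -> R7 @ bar 6 tick 0 v(2,): E4->D5 leap 10st
  -> R3 @ bar 6 tick 1 v(2, 3): D5 above G4
  -> R3 @ bar 6 tick 2 v(2, 3): D5 above G4
  -> R3 @ bar 6 tick 3 v(2, 3): D5 above G4
  -> R3 @ bar 7 tick 0 v(2, 3): B4 above G4
  -> R8 @ bar 7 tick 0 v(0, 3): penult P8 not 3rd/6th
  -> R3 @ bar 7 tick 1 v(2, 3): B4 above G4
  -> R3 @ bar 7 tick 2 v(2, 3): B4 above G4
  -> R3 @ bar 7 tick 3 v(2, 3): B4 above G4
  -> R1 @ bar 8 tick 0 v(1, 2): E4/B4 P5 -> A4/E5 P5 similar
  -> R2 @ bar 8 tick 0 v(0, 1): G3/E4 M6 -> A3/A4 P8 similar
  -> R2 @ bar 8 tick 0 v(0, 2): G3/B4 M3 -> A3/E5 P5 similar
  -> R3 @ bar 8 tick 0 v(2, 3): E5 above C5
  -> R3 @ bar 8 tick 1 v(2, 3): E5 above C5
  -> R3 @ bar 8 tick 2 v(2, 3): E5 above C5
  -> R3 @ bar 8 tick 3 v(2, 3): E5 above C5
  -> R6 @ bar 8 tick 3 v(0, 3): closes on m3

(0, 0, R3, (2, 3))
(0, 0, R5, (0, 3))
(0, 1, R3, (2, 3))
(0, 2, R3, (2, 3))
(0, 3, R3, (2, 3))
(1, 0, R1, (0, 1))
(1, 0, R1, (0, 2))
(1, 0, R1, (1, 2))
(1, 0, R2, (0, 3))
(1, 0, R2, (1, 3))
(1, 0, R2, (2, 3))
(1, 0, R3, (2, 3))
(1, 1, R3, (2, 3))
(1, 2, R3, (2, 3))
(1, 3, R3, (2, 3))
(2, 0, R1, (1, 3))
(2, 0, R3, (2, 3))
(2, 0, R4, (0, 1))
(2, 0, R4, (0, 2))
(2, 0, R4, (0, 3))
(2, 1, R3, (2, 3))
(2, 2, R3, (2, 3))
(2, 3, R3, (2, 3))
(3, 0, R3, (1, 2))
(3, 0, R4, (0, 2))
(3, 1, R3, (1, 2))
(3, 2, R3, (1, 2))
(3, 3, R3, (1, 2))
(5, 0, R2, (1, 2))
(5, 0, R3, (2, 3))
(5, 0, R4, (0, 2))
(5, 1, R3, (2, 3))
(5, 2, R3, (2, 3))
(5, 3, R3, (2, 3))
(6, 0, R2, (0, 2))
(6, 0, R2, (0, 3))
(6, 0, R2, (2, 3))
(6, 0, R3, (2, 3))
(6, 0, R7, (2,))
(6, 1, R3, (2, 3))
(6, 2, R3, (2, 3))
(6, 3, R3, (2, 3))
(7, 0, R3, (2, 3))
(7, 0, R8, (0, 3))
(7, 1, R3, (2, 3))
(7, 2, R3, (2, 3))
(7, 3, R3, (2, 3))
(8, 0, R1, (1, 2))
(8, 0, R2, (0, 1))
(8, 0, R2, (0, 2))
(8, 0, R3, (2, 3))
(8, 1, R3, (2, 3))
(8, 2, R3, (2, 3))
(8, 3, R3, (2, 3))
(8, 3, R6, (0, 3))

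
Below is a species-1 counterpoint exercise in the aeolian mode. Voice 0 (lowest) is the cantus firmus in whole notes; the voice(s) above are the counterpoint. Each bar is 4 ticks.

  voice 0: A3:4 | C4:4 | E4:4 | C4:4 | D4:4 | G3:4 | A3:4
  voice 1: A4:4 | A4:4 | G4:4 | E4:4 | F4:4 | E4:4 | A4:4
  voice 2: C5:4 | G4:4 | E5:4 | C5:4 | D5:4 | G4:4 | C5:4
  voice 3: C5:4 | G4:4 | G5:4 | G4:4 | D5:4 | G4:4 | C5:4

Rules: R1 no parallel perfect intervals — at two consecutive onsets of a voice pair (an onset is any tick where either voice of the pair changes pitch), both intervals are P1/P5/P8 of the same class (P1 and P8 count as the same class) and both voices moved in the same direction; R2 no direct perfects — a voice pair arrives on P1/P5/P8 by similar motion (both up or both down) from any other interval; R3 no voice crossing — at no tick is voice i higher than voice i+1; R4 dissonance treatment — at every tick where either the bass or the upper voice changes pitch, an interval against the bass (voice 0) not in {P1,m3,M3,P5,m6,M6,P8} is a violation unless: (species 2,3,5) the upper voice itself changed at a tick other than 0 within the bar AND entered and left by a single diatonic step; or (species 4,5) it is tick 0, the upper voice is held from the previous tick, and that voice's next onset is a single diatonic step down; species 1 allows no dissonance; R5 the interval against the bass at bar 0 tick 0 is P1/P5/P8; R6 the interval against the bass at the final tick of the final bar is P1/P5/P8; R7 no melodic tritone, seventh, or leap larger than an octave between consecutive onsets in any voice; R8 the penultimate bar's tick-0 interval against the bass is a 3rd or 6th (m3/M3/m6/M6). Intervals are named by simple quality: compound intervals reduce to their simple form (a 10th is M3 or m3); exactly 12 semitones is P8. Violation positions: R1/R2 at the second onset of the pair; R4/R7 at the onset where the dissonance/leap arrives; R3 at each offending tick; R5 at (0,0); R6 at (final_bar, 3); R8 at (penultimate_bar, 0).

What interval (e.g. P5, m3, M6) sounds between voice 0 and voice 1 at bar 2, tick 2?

voice 0=E4 voice 1=G4 -> m3

m3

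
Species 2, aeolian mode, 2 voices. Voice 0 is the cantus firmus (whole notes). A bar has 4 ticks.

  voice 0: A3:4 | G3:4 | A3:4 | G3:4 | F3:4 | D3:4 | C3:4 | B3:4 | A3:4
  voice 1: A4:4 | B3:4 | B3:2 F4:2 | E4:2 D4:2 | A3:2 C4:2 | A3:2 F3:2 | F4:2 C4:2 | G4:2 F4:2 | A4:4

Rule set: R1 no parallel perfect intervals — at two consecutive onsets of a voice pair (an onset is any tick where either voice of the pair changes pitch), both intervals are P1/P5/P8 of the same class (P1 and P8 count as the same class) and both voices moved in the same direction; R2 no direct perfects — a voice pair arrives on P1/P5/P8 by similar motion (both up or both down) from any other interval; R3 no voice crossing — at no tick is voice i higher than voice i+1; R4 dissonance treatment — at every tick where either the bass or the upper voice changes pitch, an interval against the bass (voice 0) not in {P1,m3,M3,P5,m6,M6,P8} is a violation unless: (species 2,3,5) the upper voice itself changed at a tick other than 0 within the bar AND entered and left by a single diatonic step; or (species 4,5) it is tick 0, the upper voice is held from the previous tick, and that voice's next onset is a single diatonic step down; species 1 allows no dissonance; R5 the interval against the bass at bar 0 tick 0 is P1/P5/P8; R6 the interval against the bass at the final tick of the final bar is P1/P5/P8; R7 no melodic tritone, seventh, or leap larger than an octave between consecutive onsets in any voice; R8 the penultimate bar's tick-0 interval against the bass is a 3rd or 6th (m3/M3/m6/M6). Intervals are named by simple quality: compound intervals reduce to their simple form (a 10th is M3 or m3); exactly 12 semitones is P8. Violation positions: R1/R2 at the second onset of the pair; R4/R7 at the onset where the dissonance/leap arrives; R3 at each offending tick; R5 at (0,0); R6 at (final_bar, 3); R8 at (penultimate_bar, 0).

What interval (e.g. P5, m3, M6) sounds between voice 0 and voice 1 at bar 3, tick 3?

P5

voice 0=G3 voice 1=D4 -> P5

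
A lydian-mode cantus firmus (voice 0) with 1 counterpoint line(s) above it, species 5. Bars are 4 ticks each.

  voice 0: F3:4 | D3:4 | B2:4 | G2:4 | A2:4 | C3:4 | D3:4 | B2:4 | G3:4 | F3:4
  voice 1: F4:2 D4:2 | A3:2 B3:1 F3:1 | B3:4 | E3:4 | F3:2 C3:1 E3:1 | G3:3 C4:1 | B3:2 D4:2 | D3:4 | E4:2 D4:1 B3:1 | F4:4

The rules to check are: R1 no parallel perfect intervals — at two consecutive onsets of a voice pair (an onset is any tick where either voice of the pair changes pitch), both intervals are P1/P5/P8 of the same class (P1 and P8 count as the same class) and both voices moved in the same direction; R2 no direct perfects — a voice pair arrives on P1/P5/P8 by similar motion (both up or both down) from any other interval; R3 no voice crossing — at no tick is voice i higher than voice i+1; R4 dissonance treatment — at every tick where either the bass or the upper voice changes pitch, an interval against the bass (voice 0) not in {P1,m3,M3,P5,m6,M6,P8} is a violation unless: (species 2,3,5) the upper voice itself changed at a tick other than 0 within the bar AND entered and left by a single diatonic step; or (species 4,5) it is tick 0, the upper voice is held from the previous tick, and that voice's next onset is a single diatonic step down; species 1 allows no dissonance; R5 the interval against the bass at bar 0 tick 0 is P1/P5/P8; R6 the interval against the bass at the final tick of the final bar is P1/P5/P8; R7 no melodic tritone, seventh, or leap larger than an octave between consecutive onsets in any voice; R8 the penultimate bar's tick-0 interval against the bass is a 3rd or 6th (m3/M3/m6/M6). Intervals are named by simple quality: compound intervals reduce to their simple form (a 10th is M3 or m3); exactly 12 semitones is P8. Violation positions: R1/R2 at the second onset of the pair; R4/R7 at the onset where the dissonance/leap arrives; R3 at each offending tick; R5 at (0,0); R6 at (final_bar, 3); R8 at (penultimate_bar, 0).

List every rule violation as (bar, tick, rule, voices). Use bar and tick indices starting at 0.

(1, 0, R2, (0, 1))
(1, 3, R7, (1,))
(2, 0, R7, (1,))
(5, 0, R1, (0, 1))
(8, 0, R7, (1,))
(9, 0, R7, (1,))

bar 0: v0=F3 v1=F4 downbeat P8
bar 1: v0=D3 v1=A3 downbeat P5
bar 2: v0=B2 v1=B3 downbeat P8
bar 3: v0=G2 v1=E3 downbeat M6
bar 4: v0=A2 v1=F3 downbeat m6
bar 5: v0=C3 v1=G3 downbeat P5
bar 6: v0=D3 v1=B3 downbeat M6
bar 7: v0=B2 v1=D3 downbeat m3
bar 8: v0=G3 v1=E4 downbeat M6
bar 9: v0=F3 v1=F4 downbeat P8
  -> R2 @ bar 1 tick 0 v(0, 1): F3/D4 M6 -> D3/A3 P5 similar
  -> R7 @ bar 1 tick 3 v(1,): B3->F3 leap 6st
  -> R7 @ bar 2 tick 0 v(1,): F3->B3 leap 6st
  -> R1 @ bar 5 tick 0 v(0, 1): A2/E3 P5 -> C3/G3 P5 similar
  -> R7 @ bar 8 tick 0 v(1,): D3->E4 leap 14st
  -> R7 @ bar 9 tick 0 v(1,): B3->F4 leap 6st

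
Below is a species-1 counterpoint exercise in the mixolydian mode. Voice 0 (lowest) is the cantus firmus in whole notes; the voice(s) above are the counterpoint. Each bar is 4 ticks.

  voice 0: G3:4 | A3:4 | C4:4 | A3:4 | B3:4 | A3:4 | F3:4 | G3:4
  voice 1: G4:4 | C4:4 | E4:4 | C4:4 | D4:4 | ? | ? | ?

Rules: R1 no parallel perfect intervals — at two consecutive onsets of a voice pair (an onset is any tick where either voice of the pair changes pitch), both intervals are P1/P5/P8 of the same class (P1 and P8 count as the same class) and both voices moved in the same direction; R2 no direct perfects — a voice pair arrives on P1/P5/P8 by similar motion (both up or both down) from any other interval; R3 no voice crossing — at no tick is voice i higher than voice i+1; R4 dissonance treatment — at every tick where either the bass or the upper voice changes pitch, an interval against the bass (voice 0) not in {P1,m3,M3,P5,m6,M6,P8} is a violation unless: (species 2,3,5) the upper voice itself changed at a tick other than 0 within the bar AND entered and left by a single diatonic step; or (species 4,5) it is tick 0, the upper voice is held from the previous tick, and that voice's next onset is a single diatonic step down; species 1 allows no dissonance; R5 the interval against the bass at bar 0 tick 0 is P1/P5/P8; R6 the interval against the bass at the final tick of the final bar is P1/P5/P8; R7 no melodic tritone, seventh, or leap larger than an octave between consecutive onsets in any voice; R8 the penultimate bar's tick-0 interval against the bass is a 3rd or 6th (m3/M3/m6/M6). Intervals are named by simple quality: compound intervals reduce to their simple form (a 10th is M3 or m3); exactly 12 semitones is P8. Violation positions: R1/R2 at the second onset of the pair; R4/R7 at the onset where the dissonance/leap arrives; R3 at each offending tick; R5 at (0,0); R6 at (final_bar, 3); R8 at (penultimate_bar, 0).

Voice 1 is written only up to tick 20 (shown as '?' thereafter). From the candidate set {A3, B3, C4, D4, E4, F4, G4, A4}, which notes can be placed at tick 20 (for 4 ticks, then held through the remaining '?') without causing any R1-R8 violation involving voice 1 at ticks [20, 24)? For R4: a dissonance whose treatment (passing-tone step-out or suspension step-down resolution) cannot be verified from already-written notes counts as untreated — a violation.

{A4, C4, E4, F4}

A3: violates R2
B3: violates R4
C4: legal
D4: violates R4
E4: legal
F4: legal
G4: violates R4
A4: legal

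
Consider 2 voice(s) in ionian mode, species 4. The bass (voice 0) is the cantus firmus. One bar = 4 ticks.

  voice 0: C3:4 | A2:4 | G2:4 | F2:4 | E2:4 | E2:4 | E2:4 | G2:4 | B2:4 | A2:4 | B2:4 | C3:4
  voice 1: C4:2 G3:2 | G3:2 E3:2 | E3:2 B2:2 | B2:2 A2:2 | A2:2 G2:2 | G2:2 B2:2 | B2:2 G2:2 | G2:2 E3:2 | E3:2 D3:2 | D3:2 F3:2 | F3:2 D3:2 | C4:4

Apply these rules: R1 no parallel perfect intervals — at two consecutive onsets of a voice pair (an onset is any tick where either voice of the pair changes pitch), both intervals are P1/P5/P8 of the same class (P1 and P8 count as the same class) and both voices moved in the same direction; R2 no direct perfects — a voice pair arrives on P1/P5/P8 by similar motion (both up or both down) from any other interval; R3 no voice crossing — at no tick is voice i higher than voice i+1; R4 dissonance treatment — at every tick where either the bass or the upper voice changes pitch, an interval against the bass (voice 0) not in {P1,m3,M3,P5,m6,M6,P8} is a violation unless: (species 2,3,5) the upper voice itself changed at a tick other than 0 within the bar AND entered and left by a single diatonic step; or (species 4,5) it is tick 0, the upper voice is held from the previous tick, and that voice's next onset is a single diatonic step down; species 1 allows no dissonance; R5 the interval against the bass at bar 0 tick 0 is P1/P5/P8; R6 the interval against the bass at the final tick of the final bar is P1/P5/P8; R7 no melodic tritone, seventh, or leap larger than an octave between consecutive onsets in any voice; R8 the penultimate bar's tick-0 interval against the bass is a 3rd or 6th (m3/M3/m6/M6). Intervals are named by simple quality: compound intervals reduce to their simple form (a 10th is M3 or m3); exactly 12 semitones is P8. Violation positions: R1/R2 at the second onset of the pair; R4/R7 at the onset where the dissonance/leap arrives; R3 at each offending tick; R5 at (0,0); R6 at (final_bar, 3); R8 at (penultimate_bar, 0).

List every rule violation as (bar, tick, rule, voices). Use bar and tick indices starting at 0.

(1, 0, R4, (0, 1))
(9, 0, R4, (0, 1))
(10, 0, R4, (0, 1))
(10, 0, R8, (0, 1))
(11, 0, R2, (0, 1))
(11, 0, R7, (1,))

bar 0: v0=C3 v1=C4 downbeat P8
bar 1: v0=A2 v1=G3 downbeat m7
bar 2: v0=G2 v1=E3 downbeat M6
bar 3: v0=F2 v1=B2 downbeat TT
bar 4: v0=E2 v1=A2 downbeat P4
bar 5: v0=E2 v1=G2 downbeat m3
bar 6: v0=E2 v1=B2 downbeat P5
bar 7: v0=G2 v1=G2 downbeat P1
bar 8: v0=B2 v1=E3 downbeat P4
bar 9: v0=A2 v1=D3 downbeat P4
bar 10: v0=B2 v1=F3 downbeat TT
bar 11: v0=C3 v1=C4 downbeat P8
  -> R4 @ bar 1 tick 0 v(0, 1): A2/G3 m7 untreated
  -> R4 @ bar 9 tick 0 v(0, 1): A2/D3 P4 untreated
  -> R4 @ bar 10 tick 0 v(0, 1): B2/F3 TT untreated
  -> R8 @ bar 10 tick 0 v(0, 1): penult TT not 3rd/6th
  -> R2 @ bar 11 tick 0 v(0, 1): B2/D3 m3 -> C3/C4 P8 similar
  -> R7 @ bar 11 tick 0 v(1,): D3->C4 leap 10st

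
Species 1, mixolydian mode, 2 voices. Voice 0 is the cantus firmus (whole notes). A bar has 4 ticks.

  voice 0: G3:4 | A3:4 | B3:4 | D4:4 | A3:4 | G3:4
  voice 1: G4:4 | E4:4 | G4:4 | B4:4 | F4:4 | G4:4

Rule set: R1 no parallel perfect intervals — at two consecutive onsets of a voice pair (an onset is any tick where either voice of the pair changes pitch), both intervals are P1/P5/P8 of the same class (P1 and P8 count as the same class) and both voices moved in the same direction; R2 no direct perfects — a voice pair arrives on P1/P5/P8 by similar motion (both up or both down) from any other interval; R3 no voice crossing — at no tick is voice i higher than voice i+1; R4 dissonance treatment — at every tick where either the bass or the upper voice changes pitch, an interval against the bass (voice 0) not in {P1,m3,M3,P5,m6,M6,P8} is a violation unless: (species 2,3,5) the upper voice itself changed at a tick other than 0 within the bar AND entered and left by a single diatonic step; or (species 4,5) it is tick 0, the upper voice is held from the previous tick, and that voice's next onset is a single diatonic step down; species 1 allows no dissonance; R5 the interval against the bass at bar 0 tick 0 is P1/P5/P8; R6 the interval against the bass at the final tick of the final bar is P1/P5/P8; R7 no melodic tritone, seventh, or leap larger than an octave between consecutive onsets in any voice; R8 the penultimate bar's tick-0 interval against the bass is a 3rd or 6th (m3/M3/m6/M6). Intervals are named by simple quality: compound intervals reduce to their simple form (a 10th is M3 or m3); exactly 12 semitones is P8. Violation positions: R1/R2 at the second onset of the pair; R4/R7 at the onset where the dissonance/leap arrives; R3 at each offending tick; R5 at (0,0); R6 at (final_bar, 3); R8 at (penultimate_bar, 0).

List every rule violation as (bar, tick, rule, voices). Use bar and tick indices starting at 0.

(4, 0, R7, (1,))

bar 0: v0=G3 v1=G4 downbeat P8
bar 1: v0=A3 v1=E4 downbeat P5
bar 2: v0=B3 v1=G4 downbeat m6
bar 3: v0=D4 v1=B4 downbeat M6
bar 4: v0=A3 v1=F4 downbeat m6
bar 5: v0=G3 v1=G4 downbeat P8
  -> R7 @ bar 4 tick 0 v(1,): B4->F4 leap 6st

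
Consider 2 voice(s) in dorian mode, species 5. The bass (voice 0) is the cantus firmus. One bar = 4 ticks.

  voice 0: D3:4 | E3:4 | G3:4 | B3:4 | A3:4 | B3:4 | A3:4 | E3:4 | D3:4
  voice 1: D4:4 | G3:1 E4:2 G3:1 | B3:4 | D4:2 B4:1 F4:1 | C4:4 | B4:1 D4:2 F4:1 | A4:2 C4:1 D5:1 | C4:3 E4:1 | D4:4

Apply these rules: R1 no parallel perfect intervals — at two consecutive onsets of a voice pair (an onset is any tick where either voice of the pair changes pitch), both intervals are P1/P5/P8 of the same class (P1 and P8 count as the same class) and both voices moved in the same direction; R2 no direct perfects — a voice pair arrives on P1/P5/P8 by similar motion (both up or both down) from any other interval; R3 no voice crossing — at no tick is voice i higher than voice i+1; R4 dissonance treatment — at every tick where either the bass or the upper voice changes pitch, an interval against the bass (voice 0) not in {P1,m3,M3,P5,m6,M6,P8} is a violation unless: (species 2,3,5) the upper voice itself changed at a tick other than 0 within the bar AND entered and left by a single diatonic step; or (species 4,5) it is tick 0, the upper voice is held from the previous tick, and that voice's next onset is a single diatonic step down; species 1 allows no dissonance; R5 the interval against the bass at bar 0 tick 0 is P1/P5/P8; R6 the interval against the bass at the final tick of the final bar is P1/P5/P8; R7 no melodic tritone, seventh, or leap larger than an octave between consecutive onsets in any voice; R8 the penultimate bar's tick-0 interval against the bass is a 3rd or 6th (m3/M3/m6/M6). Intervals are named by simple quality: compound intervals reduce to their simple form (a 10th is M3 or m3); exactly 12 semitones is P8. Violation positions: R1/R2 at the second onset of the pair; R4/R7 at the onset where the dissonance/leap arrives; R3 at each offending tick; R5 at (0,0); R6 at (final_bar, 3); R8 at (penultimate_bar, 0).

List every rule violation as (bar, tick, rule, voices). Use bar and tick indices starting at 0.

(3, 3, R4, (0, 1))
(3, 3, R7, (1,))
(5, 0, R2, (0, 1))
(5, 0, R7, (1,))
(5, 3, R4, (0, 1))
(6, 3, R4, (0, 1))
(6, 3, R7, (1,))
(7, 0, R7, (1,))
(8, 0, R1, (0, 1))

bar 0: v0=D3 v1=D4 downbeat P8
bar 1: v0=E3 v1=G3 downbeat m3
bar 2: v0=G3 v1=B3 downbeat M3
bar 3: v0=B3 v1=D4 downbeat m3
bar 4: v0=A3 v1=C4 downbeat m3
bar 5: v0=B3 v1=B4 downbeat P8
bar 6: v0=A3 v1=A4 downbeat P8
bar 7: v0=E3 v1=C4 downbeat m6
bar 8: v0=D3 v1=D4 downbeat P8
  -> R4 @ bar 3 tick 3 v(0, 1): B3/F4 TT untreated
  -> R7 @ bar 3 tick 3 v(1,): B4->F4 leap 6st
  -> R2 @ bar 5 tick 0 v(0, 1): A3/C4 m3 -> B3/B4 P8 similar
  -> R7 @ bar 5 tick 0 v(1,): C4->B4 leap 11st
  -> R4 @ bar 5 tick 3 v(0, 1): B3/F4 TT untreated
  -> R4 @ bar 6 tick 3 v(0, 1): A3/D5 P4 untreated
  -> R7 @ bar 6 tick 3 v(1,): C4->D5 leap 14st
  -> R7 @ bar 7 tick 0 v(1,): D5->C4 leap 14st
  -> R1 @ bar 8 tick 0 v(0, 1): E3/E4 P8 -> D3/D4 P8 similar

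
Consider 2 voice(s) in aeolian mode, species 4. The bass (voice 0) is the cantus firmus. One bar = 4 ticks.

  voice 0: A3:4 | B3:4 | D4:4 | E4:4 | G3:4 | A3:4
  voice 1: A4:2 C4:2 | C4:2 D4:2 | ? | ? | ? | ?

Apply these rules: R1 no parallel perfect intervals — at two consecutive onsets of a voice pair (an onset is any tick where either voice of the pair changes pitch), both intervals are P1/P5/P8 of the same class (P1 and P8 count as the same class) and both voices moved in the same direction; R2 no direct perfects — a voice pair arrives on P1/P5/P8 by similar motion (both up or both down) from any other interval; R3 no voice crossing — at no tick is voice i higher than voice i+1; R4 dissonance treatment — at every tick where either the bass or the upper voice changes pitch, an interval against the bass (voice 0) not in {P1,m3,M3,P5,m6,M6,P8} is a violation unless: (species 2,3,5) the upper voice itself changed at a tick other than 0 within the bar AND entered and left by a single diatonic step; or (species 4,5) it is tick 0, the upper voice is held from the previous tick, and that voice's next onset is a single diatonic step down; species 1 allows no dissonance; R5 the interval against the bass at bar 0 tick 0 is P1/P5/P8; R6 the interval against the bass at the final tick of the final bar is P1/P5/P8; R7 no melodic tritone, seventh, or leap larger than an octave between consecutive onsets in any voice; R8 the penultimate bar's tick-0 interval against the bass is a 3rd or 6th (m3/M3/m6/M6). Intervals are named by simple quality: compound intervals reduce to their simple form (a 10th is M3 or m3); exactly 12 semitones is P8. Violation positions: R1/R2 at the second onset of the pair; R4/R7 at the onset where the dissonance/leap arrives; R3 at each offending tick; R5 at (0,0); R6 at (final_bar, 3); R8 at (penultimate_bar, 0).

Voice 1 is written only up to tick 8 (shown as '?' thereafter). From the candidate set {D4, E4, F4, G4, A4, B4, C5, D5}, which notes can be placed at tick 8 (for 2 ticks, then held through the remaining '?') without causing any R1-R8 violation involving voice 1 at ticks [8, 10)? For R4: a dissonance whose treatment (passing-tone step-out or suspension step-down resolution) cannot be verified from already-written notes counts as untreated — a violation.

D4: legal
E4: violates R4
F4: legal
G4: violates R4
A4: violates R2
B4: legal
C5: violates R4,R7
D5: violates R2

{B4, D4, F4}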